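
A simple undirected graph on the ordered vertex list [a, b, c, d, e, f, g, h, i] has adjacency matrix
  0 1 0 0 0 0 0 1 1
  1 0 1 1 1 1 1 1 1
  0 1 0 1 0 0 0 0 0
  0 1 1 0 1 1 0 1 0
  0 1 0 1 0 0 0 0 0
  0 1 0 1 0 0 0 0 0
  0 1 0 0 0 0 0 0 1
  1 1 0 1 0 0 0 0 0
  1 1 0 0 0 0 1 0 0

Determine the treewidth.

2

A width-2 tree decomposition is:
Bags: B1 = {b, d, h}  B2 = {b, d, f}  B3 = {b, c, d}  B4 = {b, d, e}  B5 = {a, b, h}  B6 = {a, b, i}  B7 = {b, g, i}
Tree: B1–B2, B1–B3, B3–B4, B1–B5, B5–B6, B6–B7
Every bag has size at most 3, so the width is 3 − 1 = 2 and tw(G) ≤ 2. For the lower bound, the 3 vertices {b, d, e} are pairwise adjacent, and any tree decomposition puts a clique entirely inside one bag — forcing width ≥ 2. Therefore the treewidth is 2.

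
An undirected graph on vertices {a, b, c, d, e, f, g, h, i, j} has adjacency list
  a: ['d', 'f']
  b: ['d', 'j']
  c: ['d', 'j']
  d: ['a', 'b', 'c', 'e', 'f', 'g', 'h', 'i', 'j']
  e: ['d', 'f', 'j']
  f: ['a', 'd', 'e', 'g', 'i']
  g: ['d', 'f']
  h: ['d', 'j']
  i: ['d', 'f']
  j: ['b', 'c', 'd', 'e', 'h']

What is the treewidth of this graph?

A width-2 tree decomposition is:
Bags: B1 = {b, d, j}  B2 = {d, e, j}  B3 = {c, d, j}  B4 = {d, e, f}  B5 = {d, f, i}  B6 = {d, f, g}  B7 = {a, d, f}  B8 = {d, h, j}
Tree: B1–B2, B2–B3, B2–B4, B4–B5, B5–B6, B5–B7, B3–B8
The largest bag has 3 vertices, giving width 2; this decomposition certifies tw(G) ≤ 2. Conversely, {d, f, g} is a clique of size 3, and the vertices of any clique must share a bag in every tree decomposition; so some bag has ≥ 3 vertices and tw(G) ≥ 2. Combining the bounds, tw(G) = 2.

2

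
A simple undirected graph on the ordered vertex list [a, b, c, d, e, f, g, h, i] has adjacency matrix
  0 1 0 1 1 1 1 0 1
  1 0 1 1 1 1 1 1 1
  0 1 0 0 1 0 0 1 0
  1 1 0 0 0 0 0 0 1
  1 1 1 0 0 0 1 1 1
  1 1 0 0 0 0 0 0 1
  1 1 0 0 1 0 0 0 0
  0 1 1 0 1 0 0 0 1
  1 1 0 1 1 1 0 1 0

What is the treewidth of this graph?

A width-3 tree decomposition is:
Bags: B1 = {a, b, e, i}  B2 = {a, b, d, i}  B3 = {a, b, f, i}  B4 = {a, b, e, g}  B5 = {b, e, h, i}  B6 = {b, c, e, h}
Tree: B1–B2, B1–B3, B1–B4, B1–B5, B5–B6
The largest bag has 4 vertices, giving width 3; this decomposition certifies tw(G) ≤ 3. For the lower bound, the 4 vertices {a, b, e, g} are pairwise adjacent, and any tree decomposition puts a clique entirely inside one bag — forcing width ≥ 3. Therefore the treewidth is 3.

3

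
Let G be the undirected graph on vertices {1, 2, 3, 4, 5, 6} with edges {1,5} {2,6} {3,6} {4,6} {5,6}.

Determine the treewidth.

A width-1 tree decomposition is:
Bags: B1 = {1, 5}  B2 = {5, 6}  B3 = {4, 6}  B4 = {3, 6}  B5 = {2, 6}
Tree: B1–B2, B2–B3, B2–B4, B4–B5
Each bag holds 2 vertices, so the decomposition has width 1, which upper-bounds the treewidth. G has an edge, so its treewidth is at least 1. Hence tw(G) = 1 exactly.

1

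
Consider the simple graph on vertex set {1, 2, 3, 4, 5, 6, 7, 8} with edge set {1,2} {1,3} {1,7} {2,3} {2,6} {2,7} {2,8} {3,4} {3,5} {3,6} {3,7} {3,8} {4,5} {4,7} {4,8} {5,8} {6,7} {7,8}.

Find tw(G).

A width-3 tree decomposition is:
Bags: B1 = {3, 4, 7, 8}  B2 = {2, 3, 7, 8}  B3 = {1, 2, 3, 7}  B4 = {3, 4, 5, 8}  B5 = {2, 3, 6, 7}
Tree: B1–B2, B2–B3, B1–B4, B2–B5
Each bag holds 4 vertices, so the decomposition has width 3, which upper-bounds the treewidth. On the other hand G contains the 4-clique {3, 4, 5, 8}. A clique must lie in a single bag of any decomposition, so no decomposition can have width below 3. The upper and lower bounds meet at 3, so that is the treewidth.

3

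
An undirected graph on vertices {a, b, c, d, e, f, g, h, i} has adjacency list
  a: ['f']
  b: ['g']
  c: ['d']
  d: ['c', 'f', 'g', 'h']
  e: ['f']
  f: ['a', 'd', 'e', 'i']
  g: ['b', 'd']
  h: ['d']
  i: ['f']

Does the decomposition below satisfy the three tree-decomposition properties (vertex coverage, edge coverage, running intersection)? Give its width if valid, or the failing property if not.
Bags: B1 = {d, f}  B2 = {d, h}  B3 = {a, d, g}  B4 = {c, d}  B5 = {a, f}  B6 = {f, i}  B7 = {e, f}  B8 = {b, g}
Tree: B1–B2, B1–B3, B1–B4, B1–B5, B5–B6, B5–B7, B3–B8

A tree decomposition must satisfy three properties: every vertex lies in some bag; for every edge, both endpoints lie together in some bag; and for every vertex, the bags containing it form a connected subtree. Here bags containing vertex a are not connected in the tree, so the decomposition is invalid.

No — bags containing vertex a are not connected in the tree.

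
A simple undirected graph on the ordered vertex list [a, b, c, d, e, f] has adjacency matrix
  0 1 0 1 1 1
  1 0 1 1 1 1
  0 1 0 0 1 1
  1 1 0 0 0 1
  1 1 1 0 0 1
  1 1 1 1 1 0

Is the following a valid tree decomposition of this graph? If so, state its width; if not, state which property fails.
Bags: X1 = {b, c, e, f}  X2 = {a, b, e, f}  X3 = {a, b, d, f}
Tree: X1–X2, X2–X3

Yes; width 3.

Checking the three conditions: (i) the bags cover all of {a, b, c, d, e, f}; (ii) for each edge, some bag contains both endpoints; (iii) the bags containing any fixed vertex form a subtree. All hold, so the decomposition is valid with width 4 − 1 = 3.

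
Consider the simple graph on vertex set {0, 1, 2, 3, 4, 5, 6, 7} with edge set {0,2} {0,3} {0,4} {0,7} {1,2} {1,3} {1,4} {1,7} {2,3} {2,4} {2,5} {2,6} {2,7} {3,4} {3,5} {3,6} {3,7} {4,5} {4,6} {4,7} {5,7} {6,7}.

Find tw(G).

A width-4 tree decomposition is:
Bags: B1 = {0, 2, 3, 4, 7}  B2 = {2, 3, 4, 6, 7}  B3 = {2, 3, 4, 5, 7}  B4 = {1, 2, 3, 4, 7}
Tree: B1–B2, B1–B3, B1–B4
Each bag holds 5 vertices, so the decomposition has width 4, which upper-bounds the treewidth. For the lower bound, the 5 vertices {0, 2, 3, 4, 7} are pairwise adjacent, and any tree decomposition puts a clique entirely inside one bag — forcing width ≥ 4. Hence tw(G) = 4 exactly.

4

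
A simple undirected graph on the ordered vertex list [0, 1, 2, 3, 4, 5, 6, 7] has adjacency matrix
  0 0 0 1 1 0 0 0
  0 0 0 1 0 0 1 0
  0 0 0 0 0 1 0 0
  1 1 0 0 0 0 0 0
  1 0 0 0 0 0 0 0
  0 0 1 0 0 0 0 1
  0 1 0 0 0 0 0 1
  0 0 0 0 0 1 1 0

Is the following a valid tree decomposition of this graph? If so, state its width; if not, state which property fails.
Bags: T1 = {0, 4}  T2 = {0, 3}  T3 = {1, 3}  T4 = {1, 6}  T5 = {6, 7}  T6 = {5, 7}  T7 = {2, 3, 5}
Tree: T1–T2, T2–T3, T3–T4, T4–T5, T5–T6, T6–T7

A tree decomposition must satisfy three properties: every vertex lies in some bag; for every edge, both endpoints lie together in some bag; and for every vertex, the bags containing it form a connected subtree. Here bags containing vertex 3 are not connected in the tree, so the decomposition is invalid.

No — bags containing vertex 3 are not connected in the tree.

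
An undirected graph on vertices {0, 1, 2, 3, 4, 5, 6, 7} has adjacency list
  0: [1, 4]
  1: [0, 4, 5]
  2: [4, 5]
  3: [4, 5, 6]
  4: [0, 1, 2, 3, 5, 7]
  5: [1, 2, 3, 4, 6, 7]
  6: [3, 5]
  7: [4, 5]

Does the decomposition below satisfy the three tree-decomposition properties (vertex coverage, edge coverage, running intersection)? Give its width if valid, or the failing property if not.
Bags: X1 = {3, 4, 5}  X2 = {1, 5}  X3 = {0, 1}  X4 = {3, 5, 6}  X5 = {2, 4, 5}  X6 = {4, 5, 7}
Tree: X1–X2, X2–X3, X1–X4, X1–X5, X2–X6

A tree decomposition must satisfy three properties: every vertex lies in some bag; for every edge, both endpoints lie together in some bag; and for every vertex, the bags containing it form a connected subtree. Here edge (4,1) lies in no bag, so the decomposition is invalid.

No — edge (4,1) lies in no bag.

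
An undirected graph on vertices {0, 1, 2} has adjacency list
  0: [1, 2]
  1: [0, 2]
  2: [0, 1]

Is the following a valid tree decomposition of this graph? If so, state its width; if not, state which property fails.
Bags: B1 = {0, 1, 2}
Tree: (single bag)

Yes; width 2.

Every vertex of G appears in some bag (union = {0, 1, 2}); every edge is covered by a bag; and for each vertex v the set of bags containing v is connected in the bag tree. The decomposition is therefore valid. The largest bag has 3 vertices, so the width is 2.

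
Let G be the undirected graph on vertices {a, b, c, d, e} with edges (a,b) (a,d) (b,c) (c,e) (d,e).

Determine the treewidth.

A width-2 tree decomposition is:
Bags: B1 = {a, d, e}  B2 = {a, c, e}  B3 = {a, b, c}
Tree: B1–B2, B2–B3
The largest bag has 3 vertices, giving width 2; this decomposition certifies tw(G) ≤ 2. Since a–d–e–c–b–a is a cycle in G, G is not acyclic. Forests are exactly the graphs of treewidth ≤ 1, so tw(G) ≥ 2. The upper and lower bounds meet at 2, so that is the treewidth.

2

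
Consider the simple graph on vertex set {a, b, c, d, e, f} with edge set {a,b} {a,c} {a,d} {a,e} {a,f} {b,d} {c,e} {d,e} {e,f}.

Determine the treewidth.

2

A width-2 tree decomposition is:
Bags: B1 = {a, d, e}  B2 = {a, b, d}  B3 = {a, e, f}  B4 = {a, c, e}
Tree: B1–B2, B1–B3, B3–B4
Each bag holds 3 vertices, so the decomposition has width 2, which upper-bounds the treewidth. On the other hand G contains the 3-clique {a, d, e}. A clique must lie in a single bag of any decomposition, so no decomposition can have width below 2. Hence tw(G) = 2 exactly.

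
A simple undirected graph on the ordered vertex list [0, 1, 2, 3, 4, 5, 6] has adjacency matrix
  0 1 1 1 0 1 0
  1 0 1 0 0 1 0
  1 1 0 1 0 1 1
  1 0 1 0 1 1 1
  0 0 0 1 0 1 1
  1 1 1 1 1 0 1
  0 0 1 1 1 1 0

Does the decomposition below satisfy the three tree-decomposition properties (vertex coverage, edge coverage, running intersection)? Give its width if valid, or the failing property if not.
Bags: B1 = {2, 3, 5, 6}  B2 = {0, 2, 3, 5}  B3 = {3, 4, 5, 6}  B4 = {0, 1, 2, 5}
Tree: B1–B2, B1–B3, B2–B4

Yes; width 3.

Every vertex of G appears in some bag (union = {0, 1, 2, 3, 4, 5, 6}); every edge is covered by a bag; and for each vertex v the set of bags containing v is connected in the bag tree. The decomposition is therefore valid. The largest bag has 4 vertices, so the width is 3.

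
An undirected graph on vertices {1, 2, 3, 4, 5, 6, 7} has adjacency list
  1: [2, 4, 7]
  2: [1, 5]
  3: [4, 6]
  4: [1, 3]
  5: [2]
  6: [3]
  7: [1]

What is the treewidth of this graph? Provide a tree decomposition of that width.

Every bag has size at most 2, so the width is 2 − 1 = 1 and tw(G) ≤ 1. G has an edge, so its treewidth is at least 1. The upper and lower bounds meet at 1, so that is the treewidth.

Treewidth 1.
One optimal decomposition is:
Bags: B1 = {1, 4}  B2 = {1, 2}  B3 = {3, 4}  B4 = {2, 5}  B5 = {1, 7}  B6 = {3, 6}
Tree: B1–B2, B1–B3, B2–B4, B1–B5, B3–B6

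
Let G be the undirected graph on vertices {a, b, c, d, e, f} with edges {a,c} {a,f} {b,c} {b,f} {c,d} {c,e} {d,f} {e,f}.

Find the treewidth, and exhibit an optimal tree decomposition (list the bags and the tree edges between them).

Treewidth 2.
One such decomposition:
Bags: B1 = {c, d, f}  B2 = {b, c, f}  B3 = {a, c, f}  B4 = {c, e, f}
Tree: B1–B2, B2–B3, B3–B4

Every bag has size at most 3, so the width is 3 − 1 = 2 and tw(G) ≤ 2. The edges c–d–f–b–c form a cycle, so G is not a tree and its treewidth is at least 2. Therefore the treewidth is 2.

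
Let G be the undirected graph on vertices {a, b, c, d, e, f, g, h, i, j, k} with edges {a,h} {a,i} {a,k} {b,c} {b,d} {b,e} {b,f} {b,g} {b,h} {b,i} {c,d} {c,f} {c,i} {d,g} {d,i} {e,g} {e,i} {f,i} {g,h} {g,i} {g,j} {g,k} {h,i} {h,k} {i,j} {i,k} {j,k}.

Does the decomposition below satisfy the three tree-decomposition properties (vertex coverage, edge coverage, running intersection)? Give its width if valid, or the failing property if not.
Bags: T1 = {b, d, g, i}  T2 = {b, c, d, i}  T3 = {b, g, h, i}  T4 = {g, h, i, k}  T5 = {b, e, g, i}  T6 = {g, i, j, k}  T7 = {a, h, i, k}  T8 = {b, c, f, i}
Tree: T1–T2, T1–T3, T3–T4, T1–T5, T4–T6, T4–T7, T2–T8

Yes; width 3.

Checking the three conditions: (i) the bags cover all of {a, b, c, d, e, f, g, h, i, j, k}; (ii) for each edge, some bag contains both endpoints; (iii) the bags containing any fixed vertex form a subtree. All hold, so the decomposition is valid with width 4 − 1 = 3.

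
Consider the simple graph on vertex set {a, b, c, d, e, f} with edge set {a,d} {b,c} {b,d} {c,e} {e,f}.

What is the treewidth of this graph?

1

A width-1 tree decomposition is:
Bags: B1 = {a, d}  B2 = {b, d}  B3 = {b, c}  B4 = {c, e}  B5 = {e, f}
Tree: B1–B2, B2–B3, B3–B4, B4–B5
The largest bag has 2 vertices, giving width 1; this decomposition certifies tw(G) ≤ 1. Any graph with an edge has treewidth ≥ 1, and G has the edge a–d. Therefore the treewidth is 1.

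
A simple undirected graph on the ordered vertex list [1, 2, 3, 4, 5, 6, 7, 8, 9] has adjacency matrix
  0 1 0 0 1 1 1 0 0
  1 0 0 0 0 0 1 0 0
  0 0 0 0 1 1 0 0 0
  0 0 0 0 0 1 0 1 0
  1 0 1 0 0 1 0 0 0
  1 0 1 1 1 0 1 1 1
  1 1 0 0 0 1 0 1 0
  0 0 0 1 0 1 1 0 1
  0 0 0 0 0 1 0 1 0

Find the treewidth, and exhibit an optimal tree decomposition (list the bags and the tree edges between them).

Each bag holds 3 vertices, so the decomposition has width 2, which upper-bounds the treewidth. Conversely, {1, 2, 7} is a clique of size 3, and the vertices of any clique must share a bag in every tree decomposition; so some bag has ≥ 3 vertices and tw(G) ≥ 2. The upper and lower bounds meet at 2, so that is the treewidth.

Treewidth 2.
Bags: B1 = {6, 7, 8}  B2 = {1, 6, 7}  B3 = {1, 5, 6}  B4 = {4, 6, 8}  B5 = {6, 8, 9}  B6 = {3, 5, 6}  B7 = {1, 2, 7}
Tree: B1–B2, B2–B3, B1–B4, B4–B5, B3–B6, B2–B7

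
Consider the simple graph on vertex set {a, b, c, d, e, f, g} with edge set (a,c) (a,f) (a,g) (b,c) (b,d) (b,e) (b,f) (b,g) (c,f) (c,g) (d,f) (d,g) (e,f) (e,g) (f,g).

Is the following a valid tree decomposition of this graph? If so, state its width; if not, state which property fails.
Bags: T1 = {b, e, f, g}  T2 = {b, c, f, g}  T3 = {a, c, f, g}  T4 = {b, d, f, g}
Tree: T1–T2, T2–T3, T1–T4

Every vertex of G appears in some bag (union = {a, b, c, d, e, f, g}); every edge is covered by a bag; and for each vertex v the set of bags containing v is connected in the bag tree. The decomposition is therefore valid. The largest bag has 4 vertices, so the width is 3.

Yes; width 3.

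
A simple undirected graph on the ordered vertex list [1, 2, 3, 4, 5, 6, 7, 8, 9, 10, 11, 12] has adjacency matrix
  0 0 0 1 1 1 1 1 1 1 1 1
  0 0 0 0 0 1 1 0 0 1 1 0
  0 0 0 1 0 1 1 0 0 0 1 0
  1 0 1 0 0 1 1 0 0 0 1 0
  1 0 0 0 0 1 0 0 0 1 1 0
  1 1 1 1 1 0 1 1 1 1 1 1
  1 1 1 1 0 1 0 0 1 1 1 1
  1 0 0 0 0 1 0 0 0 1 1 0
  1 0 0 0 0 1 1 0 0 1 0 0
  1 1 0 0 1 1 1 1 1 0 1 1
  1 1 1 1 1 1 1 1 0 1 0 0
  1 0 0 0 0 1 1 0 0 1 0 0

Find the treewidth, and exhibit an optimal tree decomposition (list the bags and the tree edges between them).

The largest bag has 5 vertices, giving width 4; this decomposition certifies tw(G) ≤ 4. For the lower bound, the 5 vertices {1, 6, 8, 10, 11} are pairwise adjacent, and any tree decomposition puts a clique entirely inside one bag — forcing width ≥ 4. Combining the bounds, tw(G) = 4.

Treewidth 4.
One optimal decomposition is:
Bags: B1 = {1, 4, 6, 7, 11}  B2 = {1, 6, 7, 10, 11}  B3 = {1, 6, 8, 10, 11}  B4 = {1, 6, 7, 9, 10}  B5 = {2, 6, 7, 10, 11}  B6 = {1, 6, 7, 10, 12}  B7 = {1, 5, 6, 10, 11}  B8 = {3, 4, 6, 7, 11}
Tree: B1–B2, B2–B3, B2–B4, B2–B5, B4–B6, B2–B7, B1–B8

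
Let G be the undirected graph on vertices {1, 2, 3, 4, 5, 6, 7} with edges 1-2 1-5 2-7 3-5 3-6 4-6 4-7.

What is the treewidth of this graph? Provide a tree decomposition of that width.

Each bag holds 3 vertices, so the decomposition has width 2, which upper-bounds the treewidth. The edges 3–5–1–2–7–4–6–3 form a cycle, so G is not a tree and its treewidth is at least 2. Therefore the treewidth is 2.

Treewidth 2.
Bags: B1 = {1, 3, 5}  B2 = {1, 2, 3}  B3 = {2, 3, 7}  B4 = {3, 4, 7}  B5 = {3, 4, 6}
Tree: B1–B2, B2–B3, B3–B4, B4–B5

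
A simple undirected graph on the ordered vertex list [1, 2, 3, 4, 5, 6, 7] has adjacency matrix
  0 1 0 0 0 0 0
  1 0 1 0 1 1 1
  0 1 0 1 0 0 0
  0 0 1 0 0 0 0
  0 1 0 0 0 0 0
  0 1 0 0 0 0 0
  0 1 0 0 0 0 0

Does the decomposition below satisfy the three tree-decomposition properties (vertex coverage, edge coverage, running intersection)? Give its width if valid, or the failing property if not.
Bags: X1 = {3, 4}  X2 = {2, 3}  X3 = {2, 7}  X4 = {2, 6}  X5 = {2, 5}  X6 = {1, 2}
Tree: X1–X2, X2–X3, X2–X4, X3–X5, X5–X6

Yes; width 1.

Vertex coverage: the bags together contain {1, 2, 3, 4, 5, 6, 7}, the full vertex set. Edge coverage: each edge of G has both endpoints in at least one bag. Running intersection: for every vertex, the bags containing it form a connected subtree. All three properties hold, so this is a valid tree decomposition of width max|bag| − 1 = 1, and hence tw(G) ≤ 1.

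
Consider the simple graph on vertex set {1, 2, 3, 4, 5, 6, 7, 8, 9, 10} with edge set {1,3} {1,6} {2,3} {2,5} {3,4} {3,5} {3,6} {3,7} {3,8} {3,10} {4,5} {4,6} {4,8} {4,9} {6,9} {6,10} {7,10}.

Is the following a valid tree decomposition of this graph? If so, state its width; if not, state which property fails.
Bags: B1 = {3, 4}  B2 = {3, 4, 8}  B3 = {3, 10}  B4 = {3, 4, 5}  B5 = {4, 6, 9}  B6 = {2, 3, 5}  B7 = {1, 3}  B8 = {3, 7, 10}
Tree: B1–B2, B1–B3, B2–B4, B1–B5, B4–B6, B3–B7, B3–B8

A tree decomposition must satisfy three properties: every vertex lies in some bag; for every edge, both endpoints lie together in some bag; and for every vertex, the bags containing it form a connected subtree. Here edge (6,3) lies in no bag, so the decomposition is invalid.

No — edge (6,3) lies in no bag.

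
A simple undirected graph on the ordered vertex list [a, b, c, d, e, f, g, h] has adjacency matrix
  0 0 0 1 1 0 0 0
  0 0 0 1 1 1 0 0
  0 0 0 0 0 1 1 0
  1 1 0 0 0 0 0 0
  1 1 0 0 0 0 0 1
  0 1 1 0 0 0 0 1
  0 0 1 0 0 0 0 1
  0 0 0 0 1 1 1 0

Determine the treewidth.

A width-2 tree decomposition is:
Bags: B1 = {c, f, g}  B2 = {f, g, h}  B3 = {b, f, h}  B4 = {b, e, h}  B5 = {b, d, e}  B6 = {a, d, e}
Tree: B1–B2, B2–B3, B3–B4, B4–B5, B5–B6
Every bag has size at most 3, so the width is 3 − 1 = 2 and tw(G) ≤ 2. Since c–g–h–f–c is a cycle in G, G is not acyclic. Forests are exactly the graphs of treewidth ≤ 1, so tw(G) ≥ 2. The upper and lower bounds meet at 2, so that is the treewidth.

2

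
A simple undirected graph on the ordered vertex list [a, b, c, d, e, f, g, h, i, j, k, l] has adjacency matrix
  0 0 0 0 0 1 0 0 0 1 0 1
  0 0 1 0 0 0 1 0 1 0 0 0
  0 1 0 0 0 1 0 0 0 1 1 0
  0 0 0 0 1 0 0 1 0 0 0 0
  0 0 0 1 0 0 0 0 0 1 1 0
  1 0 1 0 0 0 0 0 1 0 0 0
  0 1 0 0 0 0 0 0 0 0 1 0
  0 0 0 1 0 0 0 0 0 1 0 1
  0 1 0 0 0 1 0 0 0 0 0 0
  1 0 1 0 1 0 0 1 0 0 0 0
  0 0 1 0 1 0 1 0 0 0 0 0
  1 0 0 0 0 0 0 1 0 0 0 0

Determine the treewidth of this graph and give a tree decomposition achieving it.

Treewidth 3.
Bags: B1 = {a, d, h, l}  B2 = {a, d, h, j}  B3 = {a, d, e, j}  B4 = {a, e, f, j}  B5 = {c, e, f, j}  B6 = {c, e, f, k}  B7 = {c, f, i, k}  B8 = {b, c, i, k}  B9 = {b, g, i, k}
Tree: B1–B2, B2–B3, B3–B4, B4–B5, B5–B6, B6–B7, B7–B8, B8–B9

Each bag holds 4 vertices, so the decomposition has width 3, which upper-bounds the treewidth. For the lower bound: the 4 vertex sets {d,h,l}, {a}, {j}, {c,e,f,k} are disjoint, each induces a connected subgraph, and every pair is joined by at least one edge of G. Contracting each set to a single vertex therefore yields K_{4} as a minor, and since treewidth is minor-monotone, tw(G) ≥ tw(K_{4}) = 3. Combining the bounds, tw(G) = 3.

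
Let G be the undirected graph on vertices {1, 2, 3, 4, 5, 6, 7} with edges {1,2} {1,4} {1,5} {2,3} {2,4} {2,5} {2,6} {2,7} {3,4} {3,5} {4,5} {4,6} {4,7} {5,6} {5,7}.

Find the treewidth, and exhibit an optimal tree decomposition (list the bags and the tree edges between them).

The largest bag has 4 vertices, giving width 3; this decomposition certifies tw(G) ≤ 3. Conversely, {1, 2, 4, 5} is a clique of size 4, and the vertices of any clique must share a bag in every tree decomposition; so some bag has ≥ 4 vertices and tw(G) ≥ 3. Therefore the treewidth is 3.

Treewidth 3.
One optimal decomposition is:
Bags: B1 = {2, 4, 5, 6}  B2 = {1, 2, 4, 5}  B3 = {2, 4, 5, 7}  B4 = {2, 3, 4, 5}
Tree: B1–B2, B1–B3, B1–B4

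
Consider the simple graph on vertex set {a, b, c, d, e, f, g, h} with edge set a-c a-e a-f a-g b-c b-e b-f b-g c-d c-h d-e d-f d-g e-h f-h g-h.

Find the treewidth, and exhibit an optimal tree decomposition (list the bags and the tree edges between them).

Treewidth 4.
One such decomposition:
Bags: B1 = {c, e, f, g, h}  B2 = {c, d, e, f, g}  B3 = {b, c, e, f, g}  B4 = {a, c, e, f, g}
Tree: B1–B2, B2–B3, B3–B4

Each bag holds 5 vertices, so the decomposition has width 4, which upper-bounds the treewidth. For the lower bound: the 5 vertex sets {g,h}, {d,f}, {b,c}, {e}, {a} are disjoint, each induces a connected subgraph, and every pair is joined by at least one edge of G. Contracting each set to a single vertex therefore yields K_{5} as a minor, and since treewidth is minor-monotone, tw(G) ≥ tw(K_{5}) = 4. The upper and lower bounds meet at 4, so that is the treewidth.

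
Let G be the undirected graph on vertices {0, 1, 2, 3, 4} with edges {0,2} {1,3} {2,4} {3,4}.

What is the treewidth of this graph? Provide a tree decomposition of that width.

Treewidth 1.
Bags: B1 = {0, 2}  B2 = {2, 4}  B3 = {3, 4}  B4 = {1, 3}
Tree: B1–B2, B2–B3, B3–B4

Each bag holds 2 vertices, so the decomposition has width 1, which upper-bounds the treewidth. G has an edge, so its treewidth is at least 1. The upper and lower bounds meet at 1, so that is the treewidth.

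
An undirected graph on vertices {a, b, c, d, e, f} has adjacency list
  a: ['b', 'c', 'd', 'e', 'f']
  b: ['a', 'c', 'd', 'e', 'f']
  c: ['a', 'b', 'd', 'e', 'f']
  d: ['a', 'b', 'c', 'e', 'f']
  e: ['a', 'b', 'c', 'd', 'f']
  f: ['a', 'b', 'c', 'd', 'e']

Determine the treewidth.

5

A width-5 tree decomposition is:
Bags: B1 = {a, b, c, d, e, f}
Tree: (single bag)
With just one bag of size 6, the width is 6 − 1 = 5, so tw(G) ≤ 5. For the lower bound, the 6 vertices {a, b, c, d, e, f} are pairwise adjacent, and any tree decomposition puts a clique entirely inside one bag — forcing width ≥ 5. Therefore the treewidth is 5.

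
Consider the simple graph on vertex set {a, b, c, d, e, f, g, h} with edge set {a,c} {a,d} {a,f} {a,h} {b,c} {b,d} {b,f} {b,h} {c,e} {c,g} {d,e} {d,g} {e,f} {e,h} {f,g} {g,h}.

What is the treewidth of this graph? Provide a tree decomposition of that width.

Treewidth 4.
One such decomposition:
Bags: B1 = {a, b, e, f, g}  B2 = {a, b, c, e, g}  B3 = {a, b, e, g, h}  B4 = {a, b, d, e, g}
Tree: B1–B2, B2–B3, B3–B4

Each bag holds 5 vertices, so the decomposition has width 4, which upper-bounds the treewidth. For the lower bound: the 5 vertex sets {e,f}, {a,c}, {g,h}, {b}, {d} are disjoint, each induces a connected subgraph, and every pair is joined by at least one edge of G. Contracting each set to a single vertex therefore yields K_{5} as a minor, and since treewidth is minor-monotone, tw(G) ≥ tw(K_{5}) = 4. Hence tw(G) = 4 exactly.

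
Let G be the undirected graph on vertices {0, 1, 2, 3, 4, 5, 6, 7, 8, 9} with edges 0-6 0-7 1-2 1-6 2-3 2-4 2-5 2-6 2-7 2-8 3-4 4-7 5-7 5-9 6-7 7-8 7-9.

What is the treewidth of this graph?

A width-2 tree decomposition is:
Bags: B1 = {2, 6, 7}  B2 = {2, 4, 7}  B3 = {1, 2, 6}  B4 = {2, 5, 7}  B5 = {5, 7, 9}  B6 = {2, 7, 8}  B7 = {2, 3, 4}  B8 = {0, 6, 7}
Tree: B1–B2, B1–B3, B1–B4, B4–B5, B2–B6, B2–B7, B1–B8
Each bag holds 3 vertices, so the decomposition has width 2, which upper-bounds the treewidth. Conversely, {0, 6, 7} is a clique of size 3, and the vertices of any clique must share a bag in every tree decomposition; so some bag has ≥ 3 vertices and tw(G) ≥ 2. The upper and lower bounds meet at 2, so that is the treewidth.

2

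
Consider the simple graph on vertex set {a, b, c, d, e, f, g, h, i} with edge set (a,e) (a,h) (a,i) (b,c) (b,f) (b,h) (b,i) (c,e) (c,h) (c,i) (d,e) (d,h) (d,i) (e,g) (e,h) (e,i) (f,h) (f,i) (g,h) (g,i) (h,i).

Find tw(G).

A width-3 tree decomposition is:
Bags: B1 = {e, g, h, i}  B2 = {d, e, h, i}  B3 = {c, e, h, i}  B4 = {a, e, h, i}  B5 = {b, c, h, i}  B6 = {b, f, h, i}
Tree: B1–B2, B1–B3, B1–B4, B3–B5, B5–B6
Each bag holds 4 vertices, so the decomposition has width 3, which upper-bounds the treewidth. For the lower bound, the 4 vertices {d, e, h, i} are pairwise adjacent, and any tree decomposition puts a clique entirely inside one bag — forcing width ≥ 3. Therefore the treewidth is 3.

3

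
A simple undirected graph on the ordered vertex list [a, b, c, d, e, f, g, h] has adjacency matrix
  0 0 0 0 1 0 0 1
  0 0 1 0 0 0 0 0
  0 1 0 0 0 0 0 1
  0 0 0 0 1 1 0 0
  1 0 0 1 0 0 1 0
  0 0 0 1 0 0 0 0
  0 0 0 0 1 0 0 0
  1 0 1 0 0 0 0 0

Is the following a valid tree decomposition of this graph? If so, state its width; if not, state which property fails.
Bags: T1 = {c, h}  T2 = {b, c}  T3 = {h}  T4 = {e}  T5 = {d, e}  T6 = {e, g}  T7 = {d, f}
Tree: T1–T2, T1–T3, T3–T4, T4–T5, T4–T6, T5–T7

No — vertex a appears in no bag.

A tree decomposition must satisfy three properties: every vertex lies in some bag; for every edge, both endpoints lie together in some bag; and for every vertex, the bags containing it form a connected subtree. Here vertex a appears in no bag, so the decomposition is invalid.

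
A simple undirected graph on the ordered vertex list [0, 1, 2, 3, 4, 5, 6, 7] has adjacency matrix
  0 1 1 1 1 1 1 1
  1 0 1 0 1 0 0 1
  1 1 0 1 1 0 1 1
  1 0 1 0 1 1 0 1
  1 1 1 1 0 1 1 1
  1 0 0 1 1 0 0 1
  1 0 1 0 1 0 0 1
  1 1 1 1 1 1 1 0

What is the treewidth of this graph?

4

A width-4 tree decomposition is:
Bags: B1 = {0, 2, 3, 4, 7}  B2 = {0, 2, 4, 6, 7}  B3 = {0, 3, 4, 5, 7}  B4 = {0, 1, 2, 4, 7}
Tree: B1–B2, B1–B3, B2–B4
Each bag holds 5 vertices, so the decomposition has width 4, which upper-bounds the treewidth. On the other hand G contains the 5-clique {0, 1, 2, 4, 7}. A clique must lie in a single bag of any decomposition, so no decomposition can have width below 4. Hence tw(G) = 4 exactly.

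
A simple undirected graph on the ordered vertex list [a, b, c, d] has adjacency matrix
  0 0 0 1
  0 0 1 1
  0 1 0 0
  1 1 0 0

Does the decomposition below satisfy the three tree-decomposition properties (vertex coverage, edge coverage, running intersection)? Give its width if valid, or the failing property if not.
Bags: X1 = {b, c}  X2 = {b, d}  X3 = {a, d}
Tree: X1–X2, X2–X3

Yes; width 1.

Checking the three conditions: (i) the bags cover all of {a, b, c, d}; (ii) for each edge, some bag contains both endpoints; (iii) the bags containing any fixed vertex form a subtree. All hold, so the decomposition is valid with width 2 − 1 = 1.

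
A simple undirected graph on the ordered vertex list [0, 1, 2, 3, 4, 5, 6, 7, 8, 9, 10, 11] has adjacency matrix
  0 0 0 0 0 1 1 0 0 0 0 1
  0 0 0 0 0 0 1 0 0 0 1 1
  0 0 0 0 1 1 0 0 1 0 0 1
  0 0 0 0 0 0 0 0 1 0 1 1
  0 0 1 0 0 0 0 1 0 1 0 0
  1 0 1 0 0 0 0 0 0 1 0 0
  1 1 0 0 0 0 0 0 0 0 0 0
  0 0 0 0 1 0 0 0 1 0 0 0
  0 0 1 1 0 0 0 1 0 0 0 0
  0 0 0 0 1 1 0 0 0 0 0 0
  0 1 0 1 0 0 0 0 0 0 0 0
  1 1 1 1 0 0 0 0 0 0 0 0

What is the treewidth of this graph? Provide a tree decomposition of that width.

Treewidth 3.
One optimal decomposition is:
Bags: B1 = {0, 1, 6, 10}  B2 = {0, 1, 10, 11}  B3 = {0, 3, 10, 11}  B4 = {0, 3, 5, 11}  B5 = {2, 3, 5, 11}  B6 = {2, 3, 5, 8}  B7 = {2, 5, 8, 9}  B8 = {2, 4, 8, 9}  B9 = {4, 7, 8, 9}
Tree: B1–B2, B2–B3, B3–B4, B4–B5, B5–B6, B6–B7, B7–B8, B8–B9

Each bag holds 4 vertices, so the decomposition has width 3, which upper-bounds the treewidth. For the lower bound: the 4 vertex sets {1,6,10}, {0}, {11}, {2,3,5,8} are disjoint, each induces a connected subgraph, and every pair is joined by at least one edge of G. Contracting each set to a single vertex therefore yields K_{4} as a minor, and since treewidth is minor-monotone, tw(G) ≥ tw(K_{4}) = 3. The upper and lower bounds meet at 3, so that is the treewidth.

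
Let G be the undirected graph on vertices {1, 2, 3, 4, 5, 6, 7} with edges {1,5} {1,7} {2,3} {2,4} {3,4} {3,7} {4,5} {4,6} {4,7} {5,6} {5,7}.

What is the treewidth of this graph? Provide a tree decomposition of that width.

Treewidth 2.
One such decomposition:
Bags: B1 = {4, 5, 6}  B2 = {4, 5, 7}  B3 = {1, 5, 7}  B4 = {3, 4, 7}  B5 = {2, 3, 4}
Tree: B1–B2, B2–B3, B2–B4, B4–B5

Each bag holds 3 vertices, so the decomposition has width 2, which upper-bounds the treewidth. For the lower bound, the 3 vertices {1, 5, 7} are pairwise adjacent, and any tree decomposition puts a clique entirely inside one bag — forcing width ≥ 2. Hence tw(G) = 2 exactly.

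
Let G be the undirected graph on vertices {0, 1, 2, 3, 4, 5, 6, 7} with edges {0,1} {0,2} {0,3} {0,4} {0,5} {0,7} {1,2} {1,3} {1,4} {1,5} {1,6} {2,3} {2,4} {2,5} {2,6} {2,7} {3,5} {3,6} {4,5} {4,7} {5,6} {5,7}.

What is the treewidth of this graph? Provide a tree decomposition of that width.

Treewidth 4.
One such decomposition:
Bags: B1 = {0, 1, 2, 3, 5}  B2 = {0, 1, 2, 4, 5}  B3 = {0, 2, 4, 5, 7}  B4 = {1, 2, 3, 5, 6}
Tree: B1–B2, B2–B3, B1–B4

Each bag holds 5 vertices, so the decomposition has width 4, which upper-bounds the treewidth. On the other hand G contains the 5-clique {0, 1, 2, 3, 5}. A clique must lie in a single bag of any decomposition, so no decomposition can have width below 4. Hence tw(G) = 4 exactly.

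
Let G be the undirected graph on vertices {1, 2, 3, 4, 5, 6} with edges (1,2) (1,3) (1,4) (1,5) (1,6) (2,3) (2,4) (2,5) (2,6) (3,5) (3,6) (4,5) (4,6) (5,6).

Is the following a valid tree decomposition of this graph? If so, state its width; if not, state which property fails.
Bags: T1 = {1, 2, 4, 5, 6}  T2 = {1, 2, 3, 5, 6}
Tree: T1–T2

Yes; width 4.

Vertex coverage: the bags together contain {1, 2, 3, 4, 5, 6}, the full vertex set. Edge coverage: each edge of G has both endpoints in at least one bag. Running intersection: for every vertex, the bags containing it form a connected subtree. All three properties hold, so this is a valid tree decomposition of width max|bag| − 1 = 4, and hence tw(G) ≤ 4.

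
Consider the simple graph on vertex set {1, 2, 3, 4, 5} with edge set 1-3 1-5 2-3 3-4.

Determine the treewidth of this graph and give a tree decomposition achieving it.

Treewidth 1.
Bags: B1 = {2, 3}  B2 = {1, 3}  B3 = {3, 4}  B4 = {1, 5}
Tree: B1–B2, B2–B3, B2–B4

Every bag has size at most 2, so the width is 2 − 1 = 1 and tw(G) ≤ 1. Since G has at least one edge (e.g. 2–3), it is not an edgeless graph, so tw(G) ≥ 1. The upper and lower bounds meet at 1, so that is the treewidth.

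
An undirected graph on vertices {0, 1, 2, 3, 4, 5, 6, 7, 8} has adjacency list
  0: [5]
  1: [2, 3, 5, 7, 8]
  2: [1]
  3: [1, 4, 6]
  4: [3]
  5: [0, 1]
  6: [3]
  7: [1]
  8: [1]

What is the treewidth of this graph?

1

A width-1 tree decomposition is:
Bags: B1 = {1, 3}  B2 = {3, 6}  B3 = {1, 7}  B4 = {1, 5}  B5 = {1, 2}  B6 = {0, 5}  B7 = {1, 8}  B8 = {3, 4}
Tree: B1–B2, B1–B3, B3–B4, B4–B5, B4–B6, B5–B7, B2–B8
Every bag has size at most 2, so the width is 2 − 1 = 1 and tw(G) ≤ 1. G has an edge, so its treewidth is at least 1. Hence tw(G) = 1 exactly.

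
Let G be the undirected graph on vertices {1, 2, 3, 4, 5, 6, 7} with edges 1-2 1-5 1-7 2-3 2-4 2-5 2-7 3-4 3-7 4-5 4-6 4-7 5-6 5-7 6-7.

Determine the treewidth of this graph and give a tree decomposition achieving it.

Treewidth 3.
One such decomposition:
Bags: B1 = {2, 3, 4, 7}  B2 = {2, 4, 5, 7}  B3 = {1, 2, 5, 7}  B4 = {4, 5, 6, 7}
Tree: B1–B2, B2–B3, B2–B4

The largest bag has 4 vertices, giving width 3; this decomposition certifies tw(G) ≤ 3. For the lower bound, the 4 vertices {1, 2, 5, 7} are pairwise adjacent, and any tree decomposition puts a clique entirely inside one bag — forcing width ≥ 3. The upper and lower bounds meet at 3, so that is the treewidth.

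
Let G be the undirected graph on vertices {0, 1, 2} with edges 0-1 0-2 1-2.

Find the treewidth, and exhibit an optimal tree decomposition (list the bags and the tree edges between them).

Treewidth 2.
Bags: B1 = {0, 1, 2}
Tree: (single bag)

A single bag containing all 3 vertices is trivially a valid decomposition of width 2. For the lower bound, the 3 vertices {0, 1, 2} are pairwise adjacent, and any tree decomposition puts a clique entirely inside one bag — forcing width ≥ 2. The upper and lower bounds meet at 2, so that is the treewidth.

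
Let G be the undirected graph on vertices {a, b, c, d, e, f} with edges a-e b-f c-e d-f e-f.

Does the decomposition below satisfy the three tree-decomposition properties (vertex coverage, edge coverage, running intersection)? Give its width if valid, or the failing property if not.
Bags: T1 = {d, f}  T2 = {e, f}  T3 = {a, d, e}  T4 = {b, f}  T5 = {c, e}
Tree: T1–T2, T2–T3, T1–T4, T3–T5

A tree decomposition must satisfy three properties: every vertex lies in some bag; for every edge, both endpoints lie together in some bag; and for every vertex, the bags containing it form a connected subtree. Here bags containing vertex d are not connected in the tree, so the decomposition is invalid.

No — bags containing vertex d are not connected in the tree.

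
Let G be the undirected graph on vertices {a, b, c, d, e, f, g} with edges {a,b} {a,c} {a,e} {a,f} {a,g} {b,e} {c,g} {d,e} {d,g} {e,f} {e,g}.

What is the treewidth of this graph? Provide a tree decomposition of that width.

Each bag holds 3 vertices, so the decomposition has width 2, which upper-bounds the treewidth. On the other hand G contains the 3-clique {d, e, g}. A clique must lie in a single bag of any decomposition, so no decomposition can have width below 2. Combining the bounds, tw(G) = 2.

Treewidth 2.
One optimal decomposition is:
Bags: B1 = {a, e, g}  B2 = {a, e, f}  B3 = {a, b, e}  B4 = {a, c, g}  B5 = {d, e, g}
Tree: B1–B2, B1–B3, B1–B4, B1–B5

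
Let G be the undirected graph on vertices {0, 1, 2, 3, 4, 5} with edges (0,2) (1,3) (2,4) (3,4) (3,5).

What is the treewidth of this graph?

1

A width-1 tree decomposition is:
Bags: B1 = {0, 2}  B2 = {2, 4}  B3 = {3, 4}  B4 = {3, 5}  B5 = {1, 3}
Tree: B1–B2, B2–B3, B3–B4, B4–B5
The largest bag has 2 vertices, giving width 1; this decomposition certifies tw(G) ≤ 1. Since G has at least one edge (e.g. 2–0), it is not an edgeless graph, so tw(G) ≥ 1. Hence tw(G) = 1 exactly.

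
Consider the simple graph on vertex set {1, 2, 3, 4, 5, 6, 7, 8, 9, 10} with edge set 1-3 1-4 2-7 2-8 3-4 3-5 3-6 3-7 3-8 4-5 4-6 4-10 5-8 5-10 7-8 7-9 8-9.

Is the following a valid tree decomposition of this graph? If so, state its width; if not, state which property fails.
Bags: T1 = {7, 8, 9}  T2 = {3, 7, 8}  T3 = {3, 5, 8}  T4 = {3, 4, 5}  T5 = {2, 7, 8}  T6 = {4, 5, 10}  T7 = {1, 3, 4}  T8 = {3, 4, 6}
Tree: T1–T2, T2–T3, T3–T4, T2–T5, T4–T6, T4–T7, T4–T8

Every vertex of G appears in some bag (union = {1, 2, 3, 4, 5, 6, 7, 8, 9, 10}); every edge is covered by a bag; and for each vertex v the set of bags containing v is connected in the bag tree. The decomposition is therefore valid. The largest bag has 3 vertices, so the width is 2.

Yes; width 2.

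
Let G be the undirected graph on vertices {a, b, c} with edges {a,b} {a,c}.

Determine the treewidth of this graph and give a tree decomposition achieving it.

Treewidth 1.
Bags: B1 = {a, b}  B2 = {a, c}
Tree: B1–B2

Each bag holds 2 vertices, so the decomposition has width 1, which upper-bounds the treewidth. G has an edge, so its treewidth is at least 1. The upper and lower bounds meet at 1, so that is the treewidth.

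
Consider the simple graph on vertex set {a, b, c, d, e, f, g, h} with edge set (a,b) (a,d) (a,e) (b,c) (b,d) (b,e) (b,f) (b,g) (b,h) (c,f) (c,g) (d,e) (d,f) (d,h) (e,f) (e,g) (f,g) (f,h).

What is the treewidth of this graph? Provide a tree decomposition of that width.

Treewidth 3.
Bags: B1 = {b, d, e, f}  B2 = {b, e, f, g}  B3 = {b, d, f, h}  B4 = {b, c, f, g}  B5 = {a, b, d, e}
Tree: B1–B2, B1–B3, B2–B4, B1–B5

Every bag has size at most 4, so the width is 4 − 1 = 3 and tw(G) ≤ 3. Conversely, {a, b, d, e} is a clique of size 4, and the vertices of any clique must share a bag in every tree decomposition; so some bag has ≥ 4 vertices and tw(G) ≥ 3. The upper and lower bounds meet at 3, so that is the treewidth.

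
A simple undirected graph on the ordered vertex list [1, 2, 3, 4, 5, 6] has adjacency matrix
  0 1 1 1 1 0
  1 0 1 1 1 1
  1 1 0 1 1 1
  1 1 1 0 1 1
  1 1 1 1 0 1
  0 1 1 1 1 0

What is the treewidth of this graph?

A width-4 tree decomposition is:
Bags: B1 = {1, 2, 3, 4, 5}  B2 = {2, 3, 4, 5, 6}
Tree: B1–B2
Each bag holds 5 vertices, so the decomposition has width 4, which upper-bounds the treewidth. For the lower bound, the 5 vertices {1, 2, 3, 4, 5} are pairwise adjacent, and any tree decomposition puts a clique entirely inside one bag — forcing width ≥ 4. Hence tw(G) = 4 exactly.

4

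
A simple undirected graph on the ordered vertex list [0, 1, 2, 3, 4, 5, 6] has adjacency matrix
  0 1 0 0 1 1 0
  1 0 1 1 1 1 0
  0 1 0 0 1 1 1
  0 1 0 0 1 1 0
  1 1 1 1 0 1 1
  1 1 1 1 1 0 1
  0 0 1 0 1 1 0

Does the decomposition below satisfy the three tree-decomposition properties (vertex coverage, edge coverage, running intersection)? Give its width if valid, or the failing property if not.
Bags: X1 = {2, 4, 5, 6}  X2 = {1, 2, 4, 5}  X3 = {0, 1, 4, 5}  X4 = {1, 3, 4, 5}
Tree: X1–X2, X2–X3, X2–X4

Yes; width 3.

Vertex coverage: the bags together contain {0, 1, 2, 3, 4, 5, 6}, the full vertex set. Edge coverage: each edge of G has both endpoints in at least one bag. Running intersection: for every vertex, the bags containing it form a connected subtree. All three properties hold, so this is a valid tree decomposition of width max|bag| − 1 = 3, and hence tw(G) ≤ 3.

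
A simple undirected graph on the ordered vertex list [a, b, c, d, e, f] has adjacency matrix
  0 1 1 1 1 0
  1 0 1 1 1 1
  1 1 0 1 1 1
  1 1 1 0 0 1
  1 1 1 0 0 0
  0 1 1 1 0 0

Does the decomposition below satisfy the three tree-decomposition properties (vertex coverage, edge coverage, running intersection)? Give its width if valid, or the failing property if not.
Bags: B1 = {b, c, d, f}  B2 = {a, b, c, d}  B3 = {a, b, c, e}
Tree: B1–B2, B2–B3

Checking the three conditions: (i) the bags cover all of {a, b, c, d, e, f}; (ii) for each edge, some bag contains both endpoints; (iii) the bags containing any fixed vertex form a subtree. All hold, so the decomposition is valid with width 4 − 1 = 3.

Yes; width 3.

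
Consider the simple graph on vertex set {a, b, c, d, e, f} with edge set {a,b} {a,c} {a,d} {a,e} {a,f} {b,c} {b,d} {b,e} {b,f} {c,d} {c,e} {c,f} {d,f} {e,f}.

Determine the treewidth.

A width-4 tree decomposition is:
Bags: B1 = {a, b, c, d, f}  B2 = {a, b, c, e, f}
Tree: B1–B2
Every bag has size at most 5, so the width is 5 − 1 = 4 and tw(G) ≤ 4. On the other hand G contains the 5-clique {a, b, c, d, f}. A clique must lie in a single bag of any decomposition, so no decomposition can have width below 4. Combining the bounds, tw(G) = 4.

4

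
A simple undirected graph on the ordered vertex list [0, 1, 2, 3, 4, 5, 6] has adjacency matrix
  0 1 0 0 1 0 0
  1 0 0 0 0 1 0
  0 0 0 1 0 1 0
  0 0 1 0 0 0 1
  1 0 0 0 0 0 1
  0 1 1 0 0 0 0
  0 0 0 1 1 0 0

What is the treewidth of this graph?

A width-2 tree decomposition is:
Bags: B1 = {0, 4, 6}  B2 = {0, 1, 6}  B3 = {1, 5, 6}  B4 = {2, 5, 6}  B5 = {2, 3, 6}
Tree: B1–B2, B2–B3, B3–B4, B4–B5
Each bag holds 3 vertices, so the decomposition has width 2, which upper-bounds the treewidth. For the lower bound, G contains the cycle 6–4–0–1–5–2–3–6, so G is not a forest; only forests have treewidth ≤ 1, hence tw(G) ≥ 2. Therefore the treewidth is 2.

2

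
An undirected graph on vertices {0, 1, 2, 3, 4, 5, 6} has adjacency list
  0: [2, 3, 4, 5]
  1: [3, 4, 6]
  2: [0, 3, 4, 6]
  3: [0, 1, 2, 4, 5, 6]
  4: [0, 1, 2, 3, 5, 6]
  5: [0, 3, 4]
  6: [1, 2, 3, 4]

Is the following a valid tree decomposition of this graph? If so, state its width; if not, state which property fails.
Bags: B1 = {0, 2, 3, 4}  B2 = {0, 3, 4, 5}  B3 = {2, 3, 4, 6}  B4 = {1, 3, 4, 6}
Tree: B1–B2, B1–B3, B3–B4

Vertex coverage: the bags together contain {0, 1, 2, 3, 4, 5, 6}, the full vertex set. Edge coverage: each edge of G has both endpoints in at least one bag. Running intersection: for every vertex, the bags containing it form a connected subtree. All three properties hold, so this is a valid tree decomposition of width max|bag| − 1 = 3, and hence tw(G) ≤ 3.

Yes; width 3.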